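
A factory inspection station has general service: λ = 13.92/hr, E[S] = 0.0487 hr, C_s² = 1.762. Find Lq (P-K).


ρ = λ·E[S] = 13.92·0.0487 = 0.6779
Lq = ρ²(1+C_s²)/(2(1−ρ)) = 0.4596·(1+1.762)/(2·0.3221)
= 0.4596·2.7620/0.6442 = 1.97036

Final: 1.97036


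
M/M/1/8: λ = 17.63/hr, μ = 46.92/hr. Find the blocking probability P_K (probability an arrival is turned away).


ρ = λ/μ = 17.63/46.92 = 0.3757
P_K = (1−ρ)ρ^K/(1−ρ^(K+1)) = (0.6243·0.0003973)/(1 − 0.0001493)
= 0.0002480/0.999851 = 0.0002481

Final: 0.0002481


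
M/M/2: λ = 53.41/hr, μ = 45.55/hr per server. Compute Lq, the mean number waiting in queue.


a = λ/μ = 1.1726; ρ = a/2 = 0.5863
P₀ = 0.260812
Lq = P₀·a^c·ρ / (c!·(1−ρ)²) = 0.260812·1.37489·0.5863/(2·0.17117)
= 0.61412

Final: 0.61412


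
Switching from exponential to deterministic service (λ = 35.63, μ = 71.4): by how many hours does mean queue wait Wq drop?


ρ = 35.63/71.4 = 0.4990
Wq(M/M/1) = ρ/(μ−λ) = 0.4990/35.77 = 0.01395 hr
Wq(M/D/1) = ρ/(2(μ−λ)) = 0.006975 hr
Savings = 0.01395 − 0.006975 = 0.006975 hr

Final: 0.006975 hr


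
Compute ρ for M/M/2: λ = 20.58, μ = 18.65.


ρ = λ/(cμ) = 20.58/(2·18.65) = 20.58/37.30 = 0.5517

Final: 0.5517


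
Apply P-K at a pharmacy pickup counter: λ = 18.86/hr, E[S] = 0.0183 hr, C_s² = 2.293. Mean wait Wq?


ρ = λ·E[S] = 18.86·0.0183 = 0.3451
E[S²] = E[S]²(1+C_s²) = 0.0183²·(1+2.293) = 0.001103
Wq = λ·E[S²]/(2(1−ρ)) = 18.86·0.001103/(2·0.6549) = 0.01588 hr

Final: 0.01588 hr


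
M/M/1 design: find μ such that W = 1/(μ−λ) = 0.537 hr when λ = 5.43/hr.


W = 1/(μ−λ) ⇒ μ − λ = 1/W = 1/0.537 = 1.8622
μ = λ + 1/W = 5.43 + 1.8622 = 7.2922 per hr

Final: 7.2922 /hr


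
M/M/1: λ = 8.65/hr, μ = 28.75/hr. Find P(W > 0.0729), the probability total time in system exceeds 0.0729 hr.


W ~ Exponential(μ−λ) for M/M/1.
μ − λ = 28.75 − 8.65 = 20.1000
P(W > t) = e^{−(μ−λ)t} = e^{−1.4653} = 0.231011

Final: 0.231011


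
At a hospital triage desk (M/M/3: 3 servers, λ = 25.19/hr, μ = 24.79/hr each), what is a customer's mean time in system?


a = 1.0161; ρ = 0.3387; P₀ = 0.357547
Lq = P₀·a^c·ρ/(c!(1−ρ)²) = 0.04843
Wq = Lq/λ = 0.04843/25.19 = 0.001922 hr
W = Wq + 1/μ = 0.001922 + 0.04034 = 0.04226 hr

Final: 0.04226 hr


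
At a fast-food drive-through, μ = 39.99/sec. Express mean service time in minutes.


Mean service time = 1/μ = 1/39.99 second = 0.02501 second
In minutes: 0.02501 × 0.0166667 = 0.0004168 min

Final: 0.0004168 min


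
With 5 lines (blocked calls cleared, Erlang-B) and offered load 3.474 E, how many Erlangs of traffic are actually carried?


B(5,3.474) = 0.151778 (Erlang-B)
Carried load = a(1 − B) = 3.474·(1 − 0.151778) = 3.474·0.848222 = 2.9467 E

Final: 2.9467 Erlangs


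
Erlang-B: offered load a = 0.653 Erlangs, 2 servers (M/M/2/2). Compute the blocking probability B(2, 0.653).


B(c,a) = (a^c/c!) / Σ_{k=0}^{c} a^k/k!
a^2/2! = 0.213205
Σ terms (k=0..2): 1.00000 + 0.65300 + 0.21320 = 1.866205
B = 0.213205/1.866205 = 0.114245

Final: 0.114245


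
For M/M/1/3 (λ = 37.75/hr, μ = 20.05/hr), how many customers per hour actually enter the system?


ρ = 1.8828; P_K = (1−ρ)ρ^3/(1−ρ^4) = 0.509412
λ_eff = λ(1 − P_K) = 37.75·(1 − 0.509412) = 37.75·0.490588 = 18.5197 /hr

Final: 18.5197 /hr


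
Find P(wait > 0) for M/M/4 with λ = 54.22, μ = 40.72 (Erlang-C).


a = λ/μ = 1.3315; ρ = a/4 = 0.3329
P₀ = 0.262618 (from M/M/c formula)
C(c,a) = [a^c/(c!(1−ρ))]·P₀ = [3.14345/(24·0.6671)]·0.262618
= 0.19633·0.262618 = 0.051561

Final: 0.051561


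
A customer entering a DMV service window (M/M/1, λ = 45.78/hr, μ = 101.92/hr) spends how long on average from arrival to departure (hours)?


W = 1/(μ−λ) = 1/(101.92 − 45.78) = 1/56.14 = 0.01781 hr

Final: 0.01781 hr


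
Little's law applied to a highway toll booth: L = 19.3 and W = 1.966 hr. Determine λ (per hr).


λ = L/W = 19.3/1.966 = 9.8169 /hr

Final: 9.8169 /hr


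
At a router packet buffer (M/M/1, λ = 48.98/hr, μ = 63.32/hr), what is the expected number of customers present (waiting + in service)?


ρ = λ/μ = 48.98/63.32 = 0.7735
L = ρ/(1−ρ) = 0.7735/(1 − 0.7735) = 0.7735/0.2265 = 3.4156

Final: 3.4156


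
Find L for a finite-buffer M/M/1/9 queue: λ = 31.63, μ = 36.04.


ρ = 31.63/36.04 = 0.8776
L = ρ[1 − (K+1)ρ^K + Kρ^(K+1)] / [(1−ρ)(1−ρ^(K+1))]
Numerator: 0.8776·(1 − 10·0.308908 + 9·0.271109) = 0.307961
Denominator: (0.1224)·(0.728891) = 0.089190
L = 0.307961/0.089190 = 3.4529

Final: 3.4529


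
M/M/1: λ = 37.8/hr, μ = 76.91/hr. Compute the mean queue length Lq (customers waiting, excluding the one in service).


ρ = 37.8/76.91 = 0.4915
Lq = ρ²/(1−ρ) = 0.2416/0.5085 = 0.4750

Final: 0.4750


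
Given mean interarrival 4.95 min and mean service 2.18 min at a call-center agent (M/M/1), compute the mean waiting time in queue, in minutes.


λ = 60/4.95 = 12.1212 /hr
μ = 60/2.18 = 27.5229 /hr
ρ = λ/μ = 12.1212/27.5229 = 0.4404
Wq = ρ/(μ−λ) = 0.4404/(27.5229−12.1212) = 0.02859 hr
In minutes: 0.02859·60 = 1.716 min

Final: 1.716 min


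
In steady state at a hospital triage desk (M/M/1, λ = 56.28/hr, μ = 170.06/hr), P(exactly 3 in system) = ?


ρ = 56.28/170.06 = 0.3309
P_n = (1−ρ)·ρ^n = (1 − 0.3309)·0.3309^3 = 0.6691·0.036246 = 0.024250

Final: 0.024250


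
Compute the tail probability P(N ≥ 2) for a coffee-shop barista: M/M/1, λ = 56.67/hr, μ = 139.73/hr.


ρ = 56.67/139.73 = 0.4056
P(N ≥ n) = ρ^n = 0.4056^2 = 0.164485

Final: 0.164485


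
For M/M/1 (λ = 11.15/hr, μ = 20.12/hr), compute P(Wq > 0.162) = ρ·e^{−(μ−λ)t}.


ρ = 11.15/20.12 = 0.5542
P(Wq > t) = ρ·e^{−(μ−λ)t} = 0.5542·e^{−1.4531}
= 0.5542·0.233835 = 0.129585

Final: 0.129585


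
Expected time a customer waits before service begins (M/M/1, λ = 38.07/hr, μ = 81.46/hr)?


ρ = 38.07/81.46 = 0.4673
Wq = ρ/(μ−λ) = 0.4673/(81.46 − 38.07) = 0.4673/43.39 = 0.01077 hr

Final: 0.01077 hr


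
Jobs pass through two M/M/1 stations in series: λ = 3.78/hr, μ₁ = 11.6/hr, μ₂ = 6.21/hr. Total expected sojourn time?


Each node sees arrival rate λ = 3.78/hr (tandem ⇒ throughput preserved).
W₁ = 1/(μ₁−λ) = 1/(11.6−3.78) = 0.12788 hr
W₂ = 1/(μ₂−λ) = 1/(6.21−3.78) = 0.41152 hr
W_total = W₁ + W₂ = 0.12788 + 0.41152 = 0.53940 hr

Final: 0.53940 hr


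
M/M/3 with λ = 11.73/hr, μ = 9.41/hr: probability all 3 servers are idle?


a = λ/μ = 11.73/9.41 = 1.2465; ρ = a/c = 0.4155
Σ_{k=0}^{2} a^k/k! (terms k=0..2) = 1.00000 + 1.24655 + 0.77694 = 3.02348
Tail: a^3/(3!(1−ρ)) = 1.93698/(6·0.5845) = 0.55233
P₀ = 1/(3.02348 + 0.55233) = 1/3.57582 = 0.279656

Final: 0.279656


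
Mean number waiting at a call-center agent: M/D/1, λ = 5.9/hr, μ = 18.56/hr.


ρ = 5.9/18.56 = 0.3179
M/D/1: Lq = ρ²/(2(1−ρ)) = 0.1011/(2·0.6821) = 0.07407

Final: 0.07407


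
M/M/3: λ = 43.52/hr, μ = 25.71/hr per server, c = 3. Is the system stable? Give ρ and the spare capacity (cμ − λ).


Total capacity cμ = 3·25.71 = 77.13/hr
ρ = λ/(cμ) = 43.52/77.13 = 0.5642
Stable ⇔ ρ < 1: YES
Spare capacity = cμ − λ = 77.13 − 43.52 = 33.61/hr

Final: ρ = 0.5642; stable; margin = 33.61/hr


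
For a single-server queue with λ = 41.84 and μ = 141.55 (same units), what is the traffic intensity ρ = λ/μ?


ρ = λ/μ = 41.84/141.55 = 0.2956

Final: 0.2956


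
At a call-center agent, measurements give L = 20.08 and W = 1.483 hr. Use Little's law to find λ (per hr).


λ = L/W = 20.08/1.483 = 13.5401 /hr

Final: 13.5401 /hr


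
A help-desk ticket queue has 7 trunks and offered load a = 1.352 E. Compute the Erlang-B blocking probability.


B(c,a) = (a^c/c!) / Σ_{k=0}^{c} a^k/k!
a^7/7! = 0.001638
Σ terms (k=0..7): 1.00000 + 1.35200 + 0.91395 + 0.41189 + 0.13922 + 0.03764 + 0.008483 + 0.001638 = 3.864823
B = 0.001638/3.864823 = 0.0004239

Final: 0.0004239


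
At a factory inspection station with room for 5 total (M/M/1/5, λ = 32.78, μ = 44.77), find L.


ρ = 32.78/44.77 = 0.7322
L = ρ[1 − (K+1)ρ^K + Kρ^(K+1)] / [(1−ρ)(1−ρ^(K+1))]
Numerator: 0.7322·(1 − 6·0.210431 + 5·0.154075) = 0.371796
Denominator: (0.2678)·(0.845925) = 0.226550
L = 0.371796/0.226550 = 1.6411

Final: 1.6411


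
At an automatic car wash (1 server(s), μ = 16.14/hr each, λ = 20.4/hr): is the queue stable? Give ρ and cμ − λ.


Total capacity cμ = 1·16.14 = 16.14/hr
ρ = λ/(cμ) = 20.4/16.14 = 1.2639
Stable ⇔ ρ < 1: NO
Spare capacity = cμ − λ = 16.14 − 20.4 = -4.26/hr

Final: ρ = 1.2639; unstable; margin = -4.26/hr


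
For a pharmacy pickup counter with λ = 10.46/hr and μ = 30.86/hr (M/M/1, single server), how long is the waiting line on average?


ρ = 10.46/30.86 = 0.3390
Lq = ρ²/(1−ρ) = 0.1149/0.6610 = 0.1738

Final: 0.1738


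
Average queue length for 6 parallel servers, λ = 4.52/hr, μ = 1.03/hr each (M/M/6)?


a = λ/μ = 4.3883; ρ = a/6 = 0.7314
P₀ = 0.010521
Lq = P₀·a^c·ρ / (c!·(1−ρ)²) = 0.010521·7141.79304·0.7314/(720·0.07215)
= 1.05794

Final: 1.05794


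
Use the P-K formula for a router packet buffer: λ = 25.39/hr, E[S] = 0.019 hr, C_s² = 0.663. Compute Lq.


ρ = λ·E[S] = 25.39·0.019 = 0.4824
Lq = ρ²(1+C_s²)/(2(1−ρ)) = 0.2327·(1+0.663)/(2·0.5176)
= 0.2327·1.6630/1.0352 = 0.37386

Final: 0.37386


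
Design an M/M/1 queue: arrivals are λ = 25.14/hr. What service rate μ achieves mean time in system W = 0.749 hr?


W = 1/(μ−λ) ⇒ μ − λ = 1/W = 1/0.749 = 1.3351
μ = λ + 1/W = 25.14 + 1.3351 = 26.4751 per hr

Final: 26.4751 /hr


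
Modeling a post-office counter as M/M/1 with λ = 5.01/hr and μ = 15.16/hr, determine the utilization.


ρ = λ/μ = 5.01/15.16 = 0.3305

Final: 0.3305


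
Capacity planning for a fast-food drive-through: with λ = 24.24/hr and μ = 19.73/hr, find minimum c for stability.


Stability requires cμ > λ ⇔ c > λ/μ.
λ/μ = 24.24/19.73 = 1.2286
Minimum integer c = ⌊1.2286⌋ + 1 = 2
Check: 2·19.73 = 39.46 > 24.24, while 1·19.73 = 19.73 ≤ 24.24

Final: 2 servers


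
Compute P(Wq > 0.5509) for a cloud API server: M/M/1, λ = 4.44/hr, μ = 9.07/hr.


ρ = 4.44/9.07 = 0.4895
P(Wq > t) = ρ·e^{−(μ−λ)t} = 0.4895·e^{−2.5507}
= 0.4895·0.078030 = 0.038198

Final: 0.038198


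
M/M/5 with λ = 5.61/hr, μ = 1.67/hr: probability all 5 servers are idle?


a = λ/μ = 5.61/1.67 = 3.3593; ρ = a/c = 0.6719
Σ_{k=0}^{4} a^k/k! (terms k=0..4) = 1.00000 + 3.35928 + 5.64239 + 6.31812 + 5.30609 = 21.62587
Tail: a^5/(5!(1−ρ)) = 427.79130/(120·0.3281) = 10.86392
P₀ = 1/(21.62587 + 10.86392) = 1/32.48980 = 0.030779

Final: 0.030779


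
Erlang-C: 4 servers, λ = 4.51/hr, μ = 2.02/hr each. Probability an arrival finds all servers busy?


a = λ/μ = 2.2327; ρ = a/4 = 0.5582
P₀ = 0.100773 (from M/M/c formula)
C(c,a) = [a^c/(c!(1−ρ))]·P₀ = [24.84853/(24·0.4418)]·0.100773
= 2.34333·0.100773 = 0.236143

Final: 0.236143


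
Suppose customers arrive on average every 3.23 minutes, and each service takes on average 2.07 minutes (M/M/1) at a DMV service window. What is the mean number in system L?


λ = 60/3.23 = 18.5759 /hr
μ = 60/2.07 = 28.9855 /hr
ρ = λ/μ = 18.5759/28.9855 = 0.6409
L = ρ/(1−ρ) = 0.6409/0.3591 = 1.7845

Final: 1.7845


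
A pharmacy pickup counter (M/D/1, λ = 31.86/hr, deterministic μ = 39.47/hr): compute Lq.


ρ = 31.86/39.47 = 0.8072
M/D/1: Lq = ρ²/(2(1−ρ)) = 0.6516/(2·0.1928) = 1.68970

Final: 1.68970


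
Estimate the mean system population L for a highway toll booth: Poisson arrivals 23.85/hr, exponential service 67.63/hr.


ρ = λ/μ = 23.85/67.63 = 0.3527
L = ρ/(1−ρ) = 0.3527/(1 − 0.3527) = 0.3527/0.6473 = 0.5448

Final: 0.5448


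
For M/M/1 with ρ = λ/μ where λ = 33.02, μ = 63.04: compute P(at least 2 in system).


ρ = 33.02/63.04 = 0.5238
P(N ≥ n) = ρ^n = 0.5238^2 = 0.274361

Final: 0.274361


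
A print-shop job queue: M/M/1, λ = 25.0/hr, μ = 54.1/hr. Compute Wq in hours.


ρ = 25.0/54.1 = 0.4621
Wq = ρ/(μ−λ) = 0.4621/(54.1 − 25.0) = 0.4621/29.10 = 0.01588 hr

Final: 0.01588 hr


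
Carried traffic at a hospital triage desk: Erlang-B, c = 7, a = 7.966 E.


B(7,7.966) = 0.306242 (Erlang-B)
Carried load = a(1 − B) = 7.966·(1 − 0.306242) = 7.966·0.693758 = 5.5265 E

Final: 5.5265 Erlangs


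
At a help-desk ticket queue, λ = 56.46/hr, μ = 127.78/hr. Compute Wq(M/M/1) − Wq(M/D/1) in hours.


ρ = 56.46/127.78 = 0.4419
Wq(M/M/1) = ρ/(μ−λ) = 0.4419/71.32 = 0.006195 hr
Wq(M/D/1) = ρ/(2(μ−λ)) = 0.003098 hr
Savings = 0.006195 − 0.003098 = 0.003098 hr

Final: 0.003098 hr


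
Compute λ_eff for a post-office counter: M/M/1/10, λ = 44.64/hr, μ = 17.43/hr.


ρ = 2.5611; P_K = (1−ρ)ρ^10/(1−ρ^11) = 0.609563
λ_eff = λ(1 − P_K) = 44.64·(1 − 0.609563) = 44.64·0.390437 = 17.4291 /hr

Final: 17.4291 /hr


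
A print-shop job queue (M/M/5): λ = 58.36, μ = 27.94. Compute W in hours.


a = 2.0888; ρ = 0.4178; P₀ = 0.122680
Lq = P₀·a^c·ρ/(c!(1−ρ)²) = 0.05009
Wq = Lq/λ = 0.05009/58.36 = 0.0008583 hr
W = Wq + 1/μ = 0.0008583 + 0.03579 = 0.03665 hr

Final: 0.03665 hr


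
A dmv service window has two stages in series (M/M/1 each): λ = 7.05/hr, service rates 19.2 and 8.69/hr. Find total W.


Each node sees arrival rate λ = 7.05/hr (tandem ⇒ throughput preserved).
W₁ = 1/(μ₁−λ) = 1/(19.2−7.05) = 0.08230 hr
W₂ = 1/(μ₂−λ) = 1/(8.69−7.05) = 0.60976 hr
W_total = W₁ + W₂ = 0.08230 + 0.60976 = 0.69206 hr

Final: 0.69206 hr


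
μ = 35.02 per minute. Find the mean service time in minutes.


Mean service time = 1/μ = 1/35.02 minute = 0.02856 minute
In minutes: 0.02856 × 1 = 0.02856 min

Final: 0.02856 min


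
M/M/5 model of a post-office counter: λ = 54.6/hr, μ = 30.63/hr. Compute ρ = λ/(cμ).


ρ = λ/(cμ) = 54.6/(5·30.63) = 54.6/153.15 = 0.3565

Final: 0.3565


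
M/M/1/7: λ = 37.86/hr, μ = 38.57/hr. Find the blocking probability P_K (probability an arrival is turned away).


ρ = λ/μ = 37.86/38.57 = 0.9816
P_K = (1−ρ)ρ^K/(1−ρ^(K+1)) = (0.01841·0.878045)/(1 − 0.861882)
= 0.016163/0.138118 = 0.117024

Final: 0.117024


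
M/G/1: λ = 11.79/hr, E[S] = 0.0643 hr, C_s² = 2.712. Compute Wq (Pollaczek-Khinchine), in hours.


ρ = λ·E[S] = 11.79·0.0643 = 0.7581
E[S²] = E[S]²(1+C_s²) = 0.0643²·(1+2.712) = 0.015347
Wq = λ·E[S²]/(2(1−ρ)) = 11.79·0.015347/(2·0.2419) = 0.37400 hr

Final: 0.37400 hr


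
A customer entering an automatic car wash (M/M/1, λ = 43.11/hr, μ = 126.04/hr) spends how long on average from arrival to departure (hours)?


W = 1/(μ−λ) = 1/(126.04 − 43.11) = 1/82.93 = 0.01206 hr

Final: 0.01206 hr


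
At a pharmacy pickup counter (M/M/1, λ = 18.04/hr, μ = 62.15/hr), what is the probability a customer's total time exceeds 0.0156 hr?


W ~ Exponential(μ−λ) for M/M/1.
μ − λ = 62.15 − 18.04 = 44.1100
P(W > t) = e^{−(μ−λ)t} = e^{−0.6881} = 0.502522

Final: 0.502522


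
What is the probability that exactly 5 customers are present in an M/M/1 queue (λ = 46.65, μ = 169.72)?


ρ = 46.65/169.72 = 0.2749
P_n = (1−ρ)·ρ^n = (1 − 0.2749)·0.2749^5 = 0.7251·0.001569 = 0.001138

Final: 0.001138


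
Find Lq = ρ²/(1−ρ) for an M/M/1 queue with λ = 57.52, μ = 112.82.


ρ = 57.52/112.82 = 0.5098
Lq = ρ²/(1−ρ) = 0.2599/0.4902 = 0.5303

Final: 0.5303


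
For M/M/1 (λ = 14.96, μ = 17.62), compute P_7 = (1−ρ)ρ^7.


ρ = 14.96/17.62 = 0.8490
P_n = (1−ρ)·ρ^n = (1 − 0.8490)·0.8490^7 = 0.1510·0.318039 = 0.048013

Final: 0.048013


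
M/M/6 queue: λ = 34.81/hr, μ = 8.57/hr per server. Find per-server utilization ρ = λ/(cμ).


ρ = λ/(cμ) = 34.81/(6·8.57) = 34.81/51.42 = 0.6770

Final: 0.6770


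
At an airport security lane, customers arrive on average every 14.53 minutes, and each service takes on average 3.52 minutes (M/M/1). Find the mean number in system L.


λ = 60/14.53 = 4.1294 /hr
μ = 60/3.52 = 17.0455 /hr
ρ = λ/μ = 4.1294/17.0455 = 0.2423
L = ρ/(1−ρ) = 0.2423/0.7577 = 0.3197

Final: 0.3197


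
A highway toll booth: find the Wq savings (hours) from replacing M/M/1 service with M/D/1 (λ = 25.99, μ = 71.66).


ρ = 25.99/71.66 = 0.3627
Wq(M/M/1) = ρ/(μ−λ) = 0.3627/45.67 = 0.007941 hr
Wq(M/D/1) = ρ/(2(μ−λ)) = 0.003971 hr
Savings = 0.007941 − 0.003971 = 0.003971 hr

Final: 0.003971 hr


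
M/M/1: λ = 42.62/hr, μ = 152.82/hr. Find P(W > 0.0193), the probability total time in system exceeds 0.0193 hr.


W ~ Exponential(μ−λ) for M/M/1.
μ − λ = 152.82 − 42.62 = 110.2000
P(W > t) = e^{−(μ−λ)t} = e^{−2.1269} = 0.119211

Final: 0.119211


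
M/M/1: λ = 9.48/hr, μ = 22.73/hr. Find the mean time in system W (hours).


W = 1/(μ−λ) = 1/(22.73 − 9.48) = 1/13.25 = 0.07547 hr

Final: 0.07547 hr


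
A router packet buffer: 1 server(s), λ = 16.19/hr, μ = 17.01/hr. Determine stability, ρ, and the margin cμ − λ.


Total capacity cμ = 1·17.01 = 17.01/hr
ρ = λ/(cμ) = 16.19/17.01 = 0.9518
Stable ⇔ ρ < 1: YES
Spare capacity = cμ − λ = 17.01 − 16.19 = 0.82/hr

Final: ρ = 0.9518; stable; margin = 0.82/hr


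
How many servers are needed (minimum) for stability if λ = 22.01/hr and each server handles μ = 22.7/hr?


Stability requires cμ > λ ⇔ c > λ/μ.
λ/μ = 22.01/22.7 = 0.9696
Minimum integer c = ⌊0.9696⌋ + 1 = 1
Check: 1·22.7 = 22.70 > 22.01, while 0·22.7 = 0.00 ≤ 22.01

Final: 1 servers


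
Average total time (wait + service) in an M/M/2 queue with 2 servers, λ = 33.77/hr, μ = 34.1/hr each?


a = 0.9903; ρ = 0.4952; P₀ = 0.337648
Lq = P₀·a^c·ρ/(c!(1−ρ)²) = 0.32168
Wq = Lq/λ = 0.32168/33.77 = 0.009526 hr
W = Wq + 1/μ = 0.009526 + 0.02933 = 0.03885 hr

Final: 0.03885 hr


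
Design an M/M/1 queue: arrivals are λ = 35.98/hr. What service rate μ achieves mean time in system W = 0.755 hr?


W = 1/(μ−λ) ⇒ μ − λ = 1/W = 1/0.755 = 1.3245
μ = λ + 1/W = 35.98 + 1.3245 = 37.3045 per hr

Final: 37.3045 /hr


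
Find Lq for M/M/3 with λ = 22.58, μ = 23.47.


a = λ/μ = 0.9621; ρ = a/3 = 0.3207
P₀ = 0.378306
Lq = P₀·a^c·ρ / (c!·(1−ρ)²) = 0.378306·0.89050·0.3207/(6·0.46146)
= 0.03902

Final: 0.03902


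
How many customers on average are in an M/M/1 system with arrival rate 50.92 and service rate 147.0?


ρ = λ/μ = 50.92/147.0 = 0.3464
L = ρ/(1−ρ) = 0.3464/(1 − 0.3464) = 0.3464/0.6536 = 0.5300

Final: 0.5300


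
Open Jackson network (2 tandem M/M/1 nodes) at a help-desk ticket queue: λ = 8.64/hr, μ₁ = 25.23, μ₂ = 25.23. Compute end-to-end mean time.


Each node sees arrival rate λ = 8.64/hr (tandem ⇒ throughput preserved).
W₁ = 1/(μ₁−λ) = 1/(25.23−8.64) = 0.06028 hr
W₂ = 1/(μ₂−λ) = 1/(25.23−8.64) = 0.06028 hr
W_total = W₁ + W₂ = 0.06028 + 0.06028 = 0.12055 hr

Final: 0.12055 hr


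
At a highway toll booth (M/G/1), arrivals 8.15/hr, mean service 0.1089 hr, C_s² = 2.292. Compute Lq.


ρ = λ·E[S] = 8.15·0.1089 = 0.8875
Lq = ρ²(1+C_s²)/(2(1−ρ)) = 0.7877·(1+2.292)/(2·0.1125)
= 0.7877·3.2920/0.2249 = 11.52878

Final: 11.52878


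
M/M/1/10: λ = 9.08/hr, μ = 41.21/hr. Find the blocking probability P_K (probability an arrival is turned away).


ρ = λ/μ = 9.08/41.21 = 0.2203
P_K = (1−ρ)ρ^K/(1−ρ^(K+1)) = (0.7797·0.0000002697)/(1 − 0.00000005942)
= 0.0000002103/1.000000 = 0.0000002103

Final: 0.0000002103


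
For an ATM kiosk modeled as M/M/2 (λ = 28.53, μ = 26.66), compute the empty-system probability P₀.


a = λ/μ = 28.53/26.66 = 1.0701; ρ = a/c = 0.5351
Σ_{k=0}^{1} a^k/k! (terms k=0..1) = 1.00000 + 1.07014 = 2.07014
Tail: a^2/(2!(1−ρ)) = 1.14521/(2·0.4649) = 1.23159
P₀ = 1/(2.07014 + 1.23159) = 1/3.30173 = 0.302871

Final: 0.302871


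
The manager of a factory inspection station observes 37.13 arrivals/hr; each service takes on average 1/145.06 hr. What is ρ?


ρ = λ/μ = 37.13/145.06 = 0.2560

Final: 0.2560


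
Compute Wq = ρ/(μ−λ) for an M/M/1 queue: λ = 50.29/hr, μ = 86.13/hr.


ρ = 50.29/86.13 = 0.5839
Wq = ρ/(μ−λ) = 0.5839/(86.13 − 50.29) = 0.5839/35.84 = 0.01629 hr

Final: 0.01629 hr


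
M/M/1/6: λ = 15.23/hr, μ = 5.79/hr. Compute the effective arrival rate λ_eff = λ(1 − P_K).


ρ = 2.6304; P_K = (1−ρ)ρ^6/(1−ρ^7) = 0.620542
λ_eff = λ(1 − P_K) = 15.23·(1 − 0.620542) = 15.23·0.379458 = 5.7792 /hr

Final: 5.7792 /hr


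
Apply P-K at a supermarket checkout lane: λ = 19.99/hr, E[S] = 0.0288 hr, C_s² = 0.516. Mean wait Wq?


ρ = λ·E[S] = 19.99·0.0288 = 0.5757
E[S²] = E[S]²(1+C_s²) = 0.0288²·(1+0.516) = 0.001257
Wq = λ·E[S²]/(2(1−ρ)) = 19.99·0.001257/(2·0.4243) = 0.02962 hr

Final: 0.02962 hr


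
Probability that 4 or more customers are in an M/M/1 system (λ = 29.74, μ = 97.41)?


ρ = 29.74/97.41 = 0.3053
P(N ≥ n) = ρ^n = 0.3053^4 = 0.008689

Final: 0.008689


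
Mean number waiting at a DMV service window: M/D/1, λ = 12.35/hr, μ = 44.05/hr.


ρ = 12.35/44.05 = 0.2804
M/D/1: Lq = ρ²/(2(1−ρ)) = 0.07860/(2·0.7196) = 0.05461

Final: 0.05461


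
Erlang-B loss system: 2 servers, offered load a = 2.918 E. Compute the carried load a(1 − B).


B(2,2.918) = 0.520755 (Erlang-B)
Carried load = a(1 − B) = 2.918·(1 − 0.520755) = 2.918·0.479245 = 1.3984 E

Final: 1.3984 Erlangs


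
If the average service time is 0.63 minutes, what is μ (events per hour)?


μ = 1/(service time) in consistent units.
1 hour = 60 min, so μ = 60/0.63 = 95.2381 per hour

Final: 95.2381 /hr


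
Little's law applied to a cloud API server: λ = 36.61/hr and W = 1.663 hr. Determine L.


L = λW = 36.61·1.663 = 60.8824

Final: 60.8824


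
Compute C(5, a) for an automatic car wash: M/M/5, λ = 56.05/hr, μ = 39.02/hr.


a = λ/μ = 1.4364; ρ = a/5 = 0.2873
P₀ = 0.237472 (from M/M/c formula)
C(c,a) = [a^c/(c!(1−ρ))]·P₀ = [6.11564/(120·0.7127)]·0.237472
= 0.07151·0.237472 = 0.016981

Final: 0.016981


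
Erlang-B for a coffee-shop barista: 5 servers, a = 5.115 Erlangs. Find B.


B(c,a) = (a^c/c!) / Σ_{k=0}^{c} a^k/k!
a^5/5! = 29.177424
Σ terms (k=0..5): 1.00000 + 5.11500 + 13.08161 + 22.30415 + 28.52143 + 29.17742 = 99.199617
B = 29.177424/99.199617 = 0.294128

Final: 0.294128


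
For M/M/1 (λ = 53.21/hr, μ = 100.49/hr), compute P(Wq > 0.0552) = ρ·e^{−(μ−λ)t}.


ρ = 53.21/100.49 = 0.5295
P(Wq > t) = ρ·e^{−(μ−λ)t} = 0.5295·e^{−2.6099}
= 0.5295·0.073545 = 0.038943

Final: 0.038943


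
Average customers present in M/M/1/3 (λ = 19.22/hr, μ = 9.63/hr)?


ρ = 19.22/9.63 = 1.9958
L = ρ[1 − (K+1)ρ^K + Kρ^(K+1)] / [(1−ρ)(1−ρ^(K+1))]
Numerator: 1.9958·(1 − 4·7.950259 + 3·15.867496) = 33.533112
Denominator: (-0.9958)·(-14.867496) = 14.805741
L = 33.533112/14.805741 = 2.2649

Final: 2.2649


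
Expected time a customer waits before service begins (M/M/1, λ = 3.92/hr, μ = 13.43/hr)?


ρ = 3.92/13.43 = 0.2919
Wq = ρ/(μ−λ) = 0.2919/(13.43 − 3.92) = 0.2919/9.51 = 0.03069 hr

Final: 0.03069 hr


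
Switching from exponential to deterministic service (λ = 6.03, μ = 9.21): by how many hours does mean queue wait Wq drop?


ρ = 6.03/9.21 = 0.6547
Wq(M/M/1) = ρ/(μ−λ) = 0.6547/3.18 = 0.20589 hr
Wq(M/D/1) = ρ/(2(μ−λ)) = 0.10294 hr
Savings = 0.20589 − 0.10294 = 0.10294 hr

Final: 0.10294 hr


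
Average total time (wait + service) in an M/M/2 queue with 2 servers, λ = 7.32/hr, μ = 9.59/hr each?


a = 0.7633; ρ = 0.3816; P₀ = 0.447547
Lq = P₀·a^c·ρ/(c!(1−ρ)²) = 0.13013
Wq = Lq/λ = 0.13013/7.32 = 0.01778 hr
W = Wq + 1/μ = 0.01778 + 0.10428 = 0.12205 hr

Final: 0.12205 hr


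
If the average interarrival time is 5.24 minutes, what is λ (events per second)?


λ = 1/(interarrival time) in consistent units.
1 second = 0.0166667 min, so λ = 0.0166667/5.24 = 0.003181 per second

Final: 0.003181 /sec


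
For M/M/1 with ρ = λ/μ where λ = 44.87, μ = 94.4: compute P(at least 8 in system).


ρ = 44.87/94.4 = 0.4753
P(N ≥ n) = ρ^n = 0.4753^8 = 0.002605

Final: 0.002605


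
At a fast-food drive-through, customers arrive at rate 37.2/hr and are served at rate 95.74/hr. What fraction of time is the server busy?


ρ = λ/μ = 37.2/95.74 = 0.3886

Final: 0.3886


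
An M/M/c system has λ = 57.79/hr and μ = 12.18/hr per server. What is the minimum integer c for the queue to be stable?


Stability requires cμ > λ ⇔ c > λ/μ.
λ/μ = 57.79/12.18 = 4.7447
Minimum integer c = ⌊4.7447⌋ + 1 = 5
Check: 5·12.18 = 60.90 > 57.79, while 4·12.18 = 48.72 ≤ 57.79

Final: 5 servers


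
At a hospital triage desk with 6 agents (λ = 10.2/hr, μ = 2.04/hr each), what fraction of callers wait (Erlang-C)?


a = λ/μ = 5.0000; ρ = a/6 = 0.8333
P₀ = 0.004512 (from M/M/c formula)
C(c,a) = [a^c/(c!(1−ρ))]·P₀ = [15625.00000/(720·0.1667)]·0.004512
= 130.20833·0.004512 = 0.587516

Final: 0.587516


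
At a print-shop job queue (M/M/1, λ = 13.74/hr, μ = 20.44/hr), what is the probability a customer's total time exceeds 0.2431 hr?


W ~ Exponential(μ−λ) for M/M/1.
μ − λ = 20.44 − 13.74 = 6.7000
P(W > t) = e^{−(μ−λ)t} = e^{−1.6288} = 0.196171

Final: 0.196171


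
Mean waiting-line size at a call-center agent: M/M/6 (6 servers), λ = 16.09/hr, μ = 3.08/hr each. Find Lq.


a = λ/μ = 5.2240; ρ = a/6 = 0.8707
P₀ = 0.003074
Lq = P₀·a^c·ρ / (c!·(1−ρ)²) = 0.003074·20325.06605·0.8707/(720·0.01673)
= 4.51646

Final: 4.51646


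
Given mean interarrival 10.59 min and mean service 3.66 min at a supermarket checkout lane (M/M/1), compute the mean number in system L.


λ = 60/10.59 = 5.6657 /hr
μ = 60/3.66 = 16.3934 /hr
ρ = λ/μ = 5.6657/16.3934 = 0.3456
L = ρ/(1−ρ) = 0.3456/0.6544 = 0.5281

Final: 0.5281


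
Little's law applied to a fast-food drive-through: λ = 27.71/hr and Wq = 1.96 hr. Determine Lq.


Lq = λWq = 27.71·1.96 = 54.3116

Final: 54.3116


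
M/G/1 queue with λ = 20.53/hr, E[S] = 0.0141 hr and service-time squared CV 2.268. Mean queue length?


ρ = λ·E[S] = 20.53·0.0141 = 0.2895
Lq = ρ²(1+C_s²)/(2(1−ρ)) = 0.08379·(1+2.268)/(2·0.7105)
= 0.08379·3.2680/1.4211 = 0.19270

Final: 0.19270


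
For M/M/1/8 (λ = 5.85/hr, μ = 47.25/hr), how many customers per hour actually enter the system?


ρ = 0.1238; P_K = (1−ρ)ρ^8/(1−ρ^9) = 0.00000004838
λ_eff = λ(1 − P_K) = 5.85·(1 − 0.00000004838) = 5.85·1.000000 = 5.8500 /hr

Final: 5.8500 /hr


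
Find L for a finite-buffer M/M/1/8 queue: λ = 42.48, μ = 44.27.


ρ = 42.48/44.27 = 0.9596
L = ρ[1 − (K+1)ρ^K + Kρ^(K+1)] / [(1−ρ)(1−ρ^(K+1))]
Numerator: 0.9596·(1 − 9·0.718786 + 8·0.689723) = 0.046739
Denominator: (0.04043)·(0.310277) = 0.012546
L = 0.046739/0.012546 = 3.7255

Final: 3.7255


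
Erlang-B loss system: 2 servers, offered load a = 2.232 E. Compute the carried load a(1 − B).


B(2,2.232) = 0.435253 (Erlang-B)
Carried load = a(1 − B) = 2.232·(1 − 0.435253) = 2.232·0.564747 = 1.2605 E

Final: 1.2605 Erlangs


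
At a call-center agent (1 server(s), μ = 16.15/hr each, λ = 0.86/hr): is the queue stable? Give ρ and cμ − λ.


Total capacity cμ = 1·16.15 = 16.15/hr
ρ = λ/(cμ) = 0.86/16.15 = 0.05325
Stable ⇔ ρ < 1: YES
Spare capacity = cμ − λ = 16.15 − 0.86 = 15.29/hr

Final: ρ = 0.05325; stable; margin = 15.29/hr


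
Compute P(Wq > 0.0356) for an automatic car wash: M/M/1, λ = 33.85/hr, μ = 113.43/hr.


ρ = 33.85/113.43 = 0.2984
P(Wq > t) = ρ·e^{−(μ−λ)t} = 0.2984·e^{−2.8330}
= 0.2984·0.058833 = 0.017557

Final: 0.017557


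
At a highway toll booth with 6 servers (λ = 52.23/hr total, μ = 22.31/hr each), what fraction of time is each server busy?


ρ = λ/(cμ) = 52.23/(6·22.31) = 52.23/133.86 = 0.3902

Final: 0.3902


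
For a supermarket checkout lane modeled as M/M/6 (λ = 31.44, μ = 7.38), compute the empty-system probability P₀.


a = λ/μ = 31.44/7.38 = 4.2602; ρ = a/c = 0.7100
Σ_{k=0}^{5} a^k/k! (terms k=0..5) = 1.00000 + 4.26016 + 9.07449 + 12.88627 + 13.72440 + 11.69364 = 52.63897
Tail: a^6/(6!(1−ρ)) = 5978.01573/(720·0.2900) = 28.63302
P₀ = 1/(52.63897 + 28.63302) = 1/81.27199 = 0.012304

Final: 0.012304


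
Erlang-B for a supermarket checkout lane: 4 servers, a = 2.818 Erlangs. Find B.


B(c,a) = (a^c/c!) / Σ_{k=0}^{c} a^k/k!
a^4/4! = 2.627560
Σ terms (k=0..4): 1.00000 + 2.81800 + 3.97056 + 3.72968 + 2.62756 = 14.145804
B = 2.627560/14.145804 = 0.185748

Final: 0.185748


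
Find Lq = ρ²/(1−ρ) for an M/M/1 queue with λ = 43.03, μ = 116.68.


ρ = 43.03/116.68 = 0.3688
Lq = ρ²/(1−ρ) = 0.1360/0.6312 = 0.2155

Final: 0.2155


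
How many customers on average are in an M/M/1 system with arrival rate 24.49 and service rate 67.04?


ρ = λ/μ = 24.49/67.04 = 0.3653
L = ρ/(1−ρ) = 0.3653/(1 − 0.3653) = 0.3653/0.6347 = 0.5756

Final: 0.5756


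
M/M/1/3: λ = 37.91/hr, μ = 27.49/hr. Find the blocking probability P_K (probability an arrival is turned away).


ρ = λ/μ = 37.91/27.49 = 1.3790
P_K = (1−ρ)ρ^K/(1−ρ^(K+1)) = (-0.3790·2.622631)/(1 − 3.616731)
= -0.994100/-2.616731 = 0.379902

Final: 0.379902


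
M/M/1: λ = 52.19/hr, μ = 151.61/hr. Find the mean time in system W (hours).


W = 1/(μ−λ) = 1/(151.61 − 52.19) = 1/99.42 = 0.01006 hr

Final: 0.01006 hr


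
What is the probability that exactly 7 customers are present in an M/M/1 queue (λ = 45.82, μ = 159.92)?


ρ = 45.82/159.92 = 0.2865
P_n = (1−ρ)·ρ^n = (1 − 0.2865)·0.2865^7 = 0.7135·0.0001585 = 0.0001131

Final: 0.0001131


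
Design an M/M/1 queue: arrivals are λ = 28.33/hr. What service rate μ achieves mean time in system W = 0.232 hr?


W = 1/(μ−λ) ⇒ μ − λ = 1/W = 1/0.232 = 4.3103
μ = λ + 1/W = 28.33 + 4.3103 = 32.6403 per hr

Final: 32.6403 /hr


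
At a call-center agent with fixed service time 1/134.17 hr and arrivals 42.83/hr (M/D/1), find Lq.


ρ = 42.83/134.17 = 0.3192
M/D/1: Lq = ρ²/(2(1−ρ)) = 0.1019/(2·0.6808) = 0.07484

Final: 0.07484


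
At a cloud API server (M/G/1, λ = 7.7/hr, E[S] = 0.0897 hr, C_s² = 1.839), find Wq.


ρ = λ·E[S] = 7.7·0.0897 = 0.6907
E[S²] = E[S]²(1+C_s²) = 0.0897²·(1+1.839) = 0.022843
Wq = λ·E[S²]/(2(1−ρ)) = 7.7·0.022843/(2·0.3093) = 0.28433 hr

Final: 0.28433 hr


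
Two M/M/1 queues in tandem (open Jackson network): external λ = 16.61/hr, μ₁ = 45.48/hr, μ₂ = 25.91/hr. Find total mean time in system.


Each node sees arrival rate λ = 16.61/hr (tandem ⇒ throughput preserved).
W₁ = 1/(μ₁−λ) = 1/(45.48−16.61) = 0.03464 hr
W₂ = 1/(μ₂−λ) = 1/(25.91−16.61) = 0.10753 hr
W_total = W₁ + W₂ = 0.03464 + 0.10753 = 0.14216 hr

Final: 0.14216 hr


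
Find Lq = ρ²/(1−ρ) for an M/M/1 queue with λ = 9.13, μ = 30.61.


ρ = 9.13/30.61 = 0.2983
Lq = ρ²/(1−ρ) = 0.08896/0.7017 = 0.1268

Final: 0.1268


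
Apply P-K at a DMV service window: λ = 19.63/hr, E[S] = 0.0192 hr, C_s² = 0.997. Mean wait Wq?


ρ = λ·E[S] = 19.63·0.0192 = 0.3769
E[S²] = E[S]²(1+C_s²) = 0.0192²·(1+0.997) = 0.0007362
Wq = λ·E[S²]/(2(1−ρ)) = 19.63·0.0007362/(2·0.6231) = 0.01160 hr

Final: 0.01160 hr


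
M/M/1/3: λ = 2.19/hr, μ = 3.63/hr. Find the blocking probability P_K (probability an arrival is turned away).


ρ = λ/μ = 2.19/3.63 = 0.6033
P_K = (1−ρ)ρ^K/(1−ρ^(K+1)) = (0.3967·0.219590)/(1 − 0.132480)
= 0.087110/0.867520 = 0.100413

Final: 0.100413


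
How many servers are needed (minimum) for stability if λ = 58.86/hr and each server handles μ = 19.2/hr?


Stability requires cμ > λ ⇔ c > λ/μ.
λ/μ = 58.86/19.2 = 3.0656
Minimum integer c = ⌊3.0656⌋ + 1 = 4
Check: 4·19.2 = 76.80 > 58.86, while 3·19.2 = 57.60 ≤ 58.86

Final: 4 servers


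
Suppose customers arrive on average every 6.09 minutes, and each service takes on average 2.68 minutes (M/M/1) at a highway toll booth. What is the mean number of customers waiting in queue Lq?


λ = 60/6.09 = 9.8522 /hr
μ = 60/2.68 = 22.3881 /hr
ρ = λ/μ = 9.8522/22.3881 = 0.4401
Lq = ρ²/(1−ρ) = 0.1937/0.5599 = 0.3459

Final: 0.3459


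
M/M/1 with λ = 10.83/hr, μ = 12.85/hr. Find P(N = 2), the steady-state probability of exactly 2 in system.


ρ = 10.83/12.85 = 0.8428
P_n = (1−ρ)·ρ^n = (1 − 0.8428)·0.8428^2 = 0.1572·0.710314 = 0.111660

Final: 0.111660


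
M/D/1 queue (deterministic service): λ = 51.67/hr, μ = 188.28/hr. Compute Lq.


ρ = 51.67/188.28 = 0.2744
M/D/1: Lq = ρ²/(2(1−ρ)) = 0.07531/(2·0.7256) = 0.05190

Final: 0.05190


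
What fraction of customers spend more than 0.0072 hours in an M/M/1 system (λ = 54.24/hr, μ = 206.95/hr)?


W ~ Exponential(μ−λ) for M/M/1.
μ − λ = 206.95 − 54.24 = 152.7100
P(W > t) = e^{−(μ−λ)t} = e^{−1.0995} = 0.333034

Final: 0.333034


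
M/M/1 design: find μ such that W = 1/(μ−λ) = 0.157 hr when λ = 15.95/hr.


W = 1/(μ−λ) ⇒ μ − λ = 1/W = 1/0.157 = 6.3694
μ = λ + 1/W = 15.95 + 6.3694 = 22.3194 per hr

Final: 22.3194 /hr


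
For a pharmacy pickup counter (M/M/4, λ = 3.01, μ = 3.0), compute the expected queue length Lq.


a = λ/μ = 1.0033; ρ = a/4 = 0.2508
P₀ = 0.366116
Lq = P₀·a^c·ρ / (c!·(1−ρ)²) = 0.366116·1.01340·0.2508/(24·0.56125)
= 0.006909

Final: 0.006909


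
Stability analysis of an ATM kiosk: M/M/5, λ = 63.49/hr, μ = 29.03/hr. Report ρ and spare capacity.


Total capacity cμ = 5·29.03 = 145.15/hr
ρ = λ/(cμ) = 63.49/145.15 = 0.4374
Stable ⇔ ρ < 1: YES
Spare capacity = cμ − λ = 145.15 − 63.49 = 81.66/hr

Final: ρ = 0.4374; stable; margin = 81.66/hr


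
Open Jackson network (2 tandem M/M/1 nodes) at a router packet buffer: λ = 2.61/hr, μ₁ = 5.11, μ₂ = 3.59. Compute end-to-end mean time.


Each node sees arrival rate λ = 2.61/hr (tandem ⇒ throughput preserved).
W₁ = 1/(μ₁−λ) = 1/(5.11−2.61) = 0.40000 hr
W₂ = 1/(μ₂−λ) = 1/(3.59−2.61) = 1.02041 hr
W_total = W₁ + W₂ = 0.40000 + 1.02041 = 1.42041 hr

Final: 1.42041 hr


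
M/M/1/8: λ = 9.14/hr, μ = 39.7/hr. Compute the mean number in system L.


ρ = 9.14/39.7 = 0.2302
L = ρ[1 − (K+1)ρ^K + Kρ^(K+1)] / [(1−ρ)(1−ρ^(K+1))]
Numerator: 0.2302·(1 − 9·0.000007893 + 8·0.000001817) = 0.230214
Denominator: (0.7698)·(0.999998) = 0.769772
L = 0.230214/0.769772 = 0.2991

Final: 0.2991


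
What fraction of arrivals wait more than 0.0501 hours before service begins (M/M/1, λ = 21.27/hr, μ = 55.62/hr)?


ρ = 21.27/55.62 = 0.3824
P(Wq > t) = ρ·e^{−(μ−λ)t} = 0.3824·e^{−1.7209}
= 0.3824·0.178899 = 0.068414

Final: 0.068414


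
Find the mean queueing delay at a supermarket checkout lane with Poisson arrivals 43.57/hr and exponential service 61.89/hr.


ρ = 43.57/61.89 = 0.7040
Wq = ρ/(μ−λ) = 0.7040/(61.89 − 43.57) = 0.7040/18.32 = 0.03843 hr

Final: 0.03843 hr


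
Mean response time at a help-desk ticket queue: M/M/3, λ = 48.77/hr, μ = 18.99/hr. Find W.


a = 2.5682; ρ = 0.8561; P₀ = 0.037764
Lq = P₀·a^c·ρ/(c!(1−ρ)²) = 4.40541
Wq = Lq/λ = 4.40541/48.77 = 0.09033 hr
W = Wq + 1/μ = 0.09033 + 0.05266 = 0.14299 hr

Final: 0.14299 hr


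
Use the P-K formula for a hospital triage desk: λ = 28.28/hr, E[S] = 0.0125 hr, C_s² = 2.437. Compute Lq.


ρ = λ·E[S] = 28.28·0.0125 = 0.3535
Lq = ρ²(1+C_s²)/(2(1−ρ)) = 0.1250·(1+2.437)/(2·0.6465)
= 0.1250·3.4370/1.2930 = 0.33217

Final: 0.33217


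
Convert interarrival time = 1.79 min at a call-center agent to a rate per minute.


λ = 1/(interarrival time) in consistent units.
1 minute = 1 min, so λ = 1/1.79 = 0.5587 per minute

Final: 0.5587 /min


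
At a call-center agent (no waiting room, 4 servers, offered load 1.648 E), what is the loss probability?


B(c,a) = (a^c/c!) / Σ_{k=0}^{c} a^k/k!
a^4/4! = 0.307339
Σ terms (k=0..4): 1.00000 + 1.64800 + 1.35795 + 0.74597 + 0.30734 = 5.059259
B = 0.307339/5.059259 = 0.060748

Final: 0.060748


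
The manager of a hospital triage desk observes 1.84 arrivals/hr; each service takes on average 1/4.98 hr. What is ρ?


ρ = λ/μ = 1.84/4.98 = 0.3695

Final: 0.3695


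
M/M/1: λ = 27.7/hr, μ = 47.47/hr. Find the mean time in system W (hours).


W = 1/(μ−λ) = 1/(47.47 − 27.7) = 1/19.77 = 0.05058 hr

Final: 0.05058 hr


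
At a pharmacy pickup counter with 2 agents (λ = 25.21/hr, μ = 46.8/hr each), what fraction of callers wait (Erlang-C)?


a = λ/μ = 0.5387; ρ = a/2 = 0.2693
P₀ = 0.575625 (from M/M/c formula)
C(c,a) = [a^c/(c!(1−ρ))]·P₀ = [0.29017/(2·0.7307)]·0.575625
= 0.19857·0.575625 = 0.114300

Final: 0.114300


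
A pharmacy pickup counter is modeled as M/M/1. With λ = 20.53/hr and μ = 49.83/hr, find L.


ρ = λ/μ = 20.53/49.83 = 0.4120
L = ρ/(1−ρ) = 0.4120/(1 − 0.4120) = 0.4120/0.5880 = 0.7007

Final: 0.7007


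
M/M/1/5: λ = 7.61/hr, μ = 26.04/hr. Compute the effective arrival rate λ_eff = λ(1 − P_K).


ρ = 0.2922; P_K = (1−ρ)ρ^5/(1−ρ^6) = 0.001510
λ_eff = λ(1 − P_K) = 7.61·(1 − 0.001510) = 7.61·0.998490 = 7.5985 /hr

Final: 7.5985 /hr


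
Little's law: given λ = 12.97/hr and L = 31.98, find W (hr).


W = L/λ = 31.98/12.97 = 2.4657 hr

Final: 2.4657 hr


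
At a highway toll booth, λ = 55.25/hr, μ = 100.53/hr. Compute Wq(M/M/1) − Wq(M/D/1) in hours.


ρ = 55.25/100.53 = 0.5496
Wq(M/M/1) = ρ/(μ−λ) = 0.5496/45.28 = 0.01214 hr
Wq(M/D/1) = ρ/(2(μ−λ)) = 0.006069 hr
Savings = 0.01214 − 0.006069 = 0.006069 hr

Final: 0.006069 hr


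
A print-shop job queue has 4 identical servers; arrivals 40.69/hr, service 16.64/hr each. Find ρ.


ρ = λ/(cμ) = 40.69/(4·16.64) = 40.69/66.56 = 0.6113

Final: 0.6113


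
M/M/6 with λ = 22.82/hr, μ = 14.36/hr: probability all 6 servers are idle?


a = λ/μ = 22.82/14.36 = 1.5891; ρ = a/c = 0.2649
Σ_{k=0}^{5} a^k/k! (terms k=0..5) = 1.00000 + 1.58914 + 1.26268 + 0.66886 + 0.26573 + 0.08445 = 4.87085
Tail: a^6/(6!(1−ρ)) = 16.10524/(720·0.7351) = 0.03043
P₀ = 1/(4.87085 + 0.03043) = 1/4.90128 = 0.204028

Final: 0.204028


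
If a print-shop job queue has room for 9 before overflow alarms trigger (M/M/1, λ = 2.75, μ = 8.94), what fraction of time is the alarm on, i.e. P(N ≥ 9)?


ρ = 2.75/8.94 = 0.3076
P(N ≥ n) = ρ^n = 0.3076^9 = 0.00002466

Final: 0.00002466


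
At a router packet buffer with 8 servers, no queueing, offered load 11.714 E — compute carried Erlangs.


B(8,11.714) = 0.411686 (Erlang-B)
Carried load = a(1 − B) = 11.714·(1 − 0.411686) = 11.714·0.588314 = 6.8915 E

Final: 6.8915 Erlangs


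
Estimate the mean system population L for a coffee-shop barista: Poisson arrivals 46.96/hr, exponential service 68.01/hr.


ρ = λ/μ = 46.96/68.01 = 0.6905
L = ρ/(1−ρ) = 0.6905/(1 − 0.6905) = 0.6905/0.3095 = 2.2309

Final: 2.2309


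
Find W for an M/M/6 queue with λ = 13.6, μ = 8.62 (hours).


a = 1.5777; ρ = 0.2630; P₀ = 0.206373
Lq = P₀·a^c·ρ/(c!(1−ρ)²) = 0.002140
Wq = Lq/λ = 0.002140/13.6 = 0.0001573 hr
W = Wq + 1/μ = 0.0001573 + 0.11601 = 0.11617 hr

Final: 0.11617 hr


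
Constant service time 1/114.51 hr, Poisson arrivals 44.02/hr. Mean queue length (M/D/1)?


ρ = 44.02/114.51 = 0.3844
M/D/1: Lq = ρ²/(2(1−ρ)) = 0.1478/(2·0.6156) = 0.12003

Final: 0.12003
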